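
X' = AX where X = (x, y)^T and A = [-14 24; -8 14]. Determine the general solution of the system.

x(t) = 2C_1e^(-2t) + 3C_2e^(2t), y(t) = C_1e^(-2t) + 2C_2e^(2t)

Coefficient matrix A = [[-14, 24], [-8, 14]].
Characteristic polynomial det(A - λI) = λ^2 - 4 = 0.
Eigenvalues λ = -2, 2.
For λ=-2: (A-λI) row 1 is [-12, 24], so an eigenvector is (2, 1).
For λ=2: (A-λI) row 1 is [-16, 24], so an eigenvector is (3, 2).
General solution: C_1e^(-2t)(2,1) + C_2e^(2t)(3,2).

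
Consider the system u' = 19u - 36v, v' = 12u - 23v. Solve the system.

Coefficient matrix A = [[19, -36], [12, -23]].
Characteristic polynomial det(A - λI) = λ^2 + 4λ - 5 = 0.
Eigenvalues λ = 1, -5.
For λ=1: (A-λI) row 1 is [18, -36], so an eigenvector is (-2, -1).
For λ=-5: (A-λI) row 1 is [24, -36], so an eigenvector is (-3, -2).
General solution: K_1e^(t)(-2,-1) + K_2e^(-5t)(-3,-2).

u(t) = -2K_1e^(t) - 3K_2e^(-5t), v(t) = -K_1e^(t) - 2K_2e^(-5t)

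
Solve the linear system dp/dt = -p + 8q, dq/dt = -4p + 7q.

p(t) = -K_1e^(3t)sin(4t) + K_1e^(3t)cos(4t) + K_2e^(3t)sin(4t) + K_2e^(3t)cos(4t), q(t) = -K_1e^(3t)sin(4t) + K_2e^(3t)cos(4t)

Coefficient matrix A = [[-1, 8], [-4, 7]].
Characteristic polynomial det(A - λI) = λ^2 - 6λ + 25 = 0.
Eigenvalues λ = 3 ± 4i (complex conjugate pair).
For λ=3+4i: an eigenvector is (1,0) - i(-1,-1) = (1 + i, 0 + i).
A real fundamental pair from Re and Im of e^((3+4i)t)v: X_1 = e^(3t)(cos(4t)·(1,0) + sin(4t)·(-1,-1)), X_2 = e^(3t)(sin(4t)·(1,0) - cos(4t)·(-1,-1)).
General solution: K_1X_1 + K_2X_2.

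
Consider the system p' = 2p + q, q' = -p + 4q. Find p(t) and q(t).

p(t) = K_1e^(3t) + K_2te^(3t) - 2K_2e^(3t), q(t) = K_1e^(3t) + K_2te^(3t) - K_2e^(3t)

Coefficient matrix A = [[2, 1], [-1, 4]].
Characteristic polynomial det(A - λI) = λ^2 - 6λ + 9 = 0.
Single eigenvalue λ = 3 with algebraic multiplicity 2.
Eigenvector v = (1,1); generalized eigenvector w with (A-λI)w=v is (-2,-1).
General solution: e^(3t)[K_1·v + K_2·(t·v + w)].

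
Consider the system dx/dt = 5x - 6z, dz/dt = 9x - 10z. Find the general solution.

x(t) = 2K_1e^(-4t) - K_2e^(-t), z(t) = 3K_1e^(-4t) - K_2e^(-t)

Coefficient matrix A = [[5, -6], [9, -10]].
Characteristic polynomial det(A - λI) = λ^2 + 5λ + 4 = 0.
Eigenvalues λ = -4, -1.
For λ=-4: (A-λI) row 1 is [9, -6], so an eigenvector is (2, 3).
For λ=-1: (A-λI) row 1 is [6, -6], so an eigenvector is (-1, -1).
General solution: K_1e^(-4t)(2,3) + K_2e^(-t)(-1,-1).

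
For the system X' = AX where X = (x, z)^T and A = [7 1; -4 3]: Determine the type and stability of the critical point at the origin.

unstable improper node

A = [[7,1],[-4,3]]; det(A-λI) = λ^2 - 10λ + 25.
repeated λ = 5 with a single eigenvector.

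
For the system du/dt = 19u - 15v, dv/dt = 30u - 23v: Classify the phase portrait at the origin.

stable spiral

A = [[19,-15],[30,-23]]; det(A-λI) = λ^2 + 4λ + 13.
λ = -2 ± 3i: negative real part.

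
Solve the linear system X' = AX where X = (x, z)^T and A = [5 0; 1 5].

Coefficient matrix A = [[5, 0], [1, 5]].
Characteristic polynomial det(A - λI) = λ^2 - 10λ + 25 = 0.
Single eigenvalue λ = 5 with algebraic multiplicity 2.
Eigenvector v = (0,-1); generalized eigenvector w with (A-λI)w=v is (-1,3).
General solution: e^(5t)[K_1·v + K_2·(t·v + w)].

x(t) = -K_2e^(5t), z(t) = -K_1e^(5t) - K_2te^(5t) + 3K_2e^(5t)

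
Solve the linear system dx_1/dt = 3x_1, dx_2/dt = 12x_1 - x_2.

Coefficient matrix A = [[3, 0], [12, -1]].
Characteristic polynomial det(A - λI) = λ^2 - 2λ - 3 = 0.
Eigenvalues λ = -1, 3.
For λ=-1: (A-λI) row 1 is [4, 0], so an eigenvector is (0, 1).
For λ=3: (A-λI) row 2 is [12, -4], so an eigenvector is (-1, -3).
General solution: C_1e^(-t)(0,1) + C_2e^(3t)(-1,-3).

x_1(t) = -C_2e^(3t), x_2(t) = C_1e^(-t) - 3C_2e^(3t)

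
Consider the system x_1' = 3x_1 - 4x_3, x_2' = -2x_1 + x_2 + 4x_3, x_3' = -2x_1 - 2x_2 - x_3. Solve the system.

x_1(t) = K_1e^(3t) + K_2e^(-t) + 2K_3e^(t), x_2(t) = -K_1e^(3t) - K_2e^(-t) - 3K_3e^(t), x_3(t) = K_2e^(-t) + K_3e^(t)

Coefficient matrix A = [[3, 0, -4], [-2, 1, 4], [-2, -2, -1]].
det(A - λI) = 0 gives eigenvalues λ = 3, -1, 1.
For λ=3: eigenvector (1,-1,0).
For λ=-1: eigenvector (1,-1,1).
For λ=1: eigenvector (2,-3,1).
General solution: K_1e^(3t)(1,-1,0) + K_2e^(-t)(1,-1,1) + K_3e^(t)(2,-3,1).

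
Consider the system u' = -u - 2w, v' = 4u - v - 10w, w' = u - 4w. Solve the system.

Coefficient matrix A = [[-1, 0, -2], [4, -1, -10], [1, 0, -4]].
det(A - λI) = 0 gives eigenvalues λ = -2, -3, -1.
For λ=-2: eigenvector (2,2,1).
For λ=-3: eigenvector (1,3,1).
For λ=-1: eigenvector (0,1,0).
General solution: c_1e^(-2t)(2,2,1) + c_2e^(-3t)(1,3,1) + c_3e^(-t)(0,1,0).

u(t) = 2c_1e^(-2t) + c_2e^(-3t), v(t) = 2c_1e^(-2t) + 3c_2e^(-3t) + c_3e^(-t), w(t) = c_1e^(-2t) + c_2e^(-3t)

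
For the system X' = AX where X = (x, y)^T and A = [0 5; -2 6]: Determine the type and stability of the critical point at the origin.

unstable spiral

A = [[0,5],[-2,6]]; det(A-λI) = λ^2 - 6λ + 10.
λ = 3 ± i: positive real part.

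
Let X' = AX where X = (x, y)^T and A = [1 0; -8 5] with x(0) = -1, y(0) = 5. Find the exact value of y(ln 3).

A = [[1,0],[-8,5]]; eigenvalues λ = 1, 5.
Eigenvectors: (-1,-2) for λ=1, (0,1) for λ=5.
From the initial condition, c_1 = 1, c_2 = 7.
y(ln 3) = (1)(3^1)(-2) + (7)(3^5)(1) = 1695.

1695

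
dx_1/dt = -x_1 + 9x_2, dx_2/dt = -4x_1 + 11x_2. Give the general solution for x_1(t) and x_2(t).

Coefficient matrix A = [[-1, 9], [-4, 11]].
Characteristic polynomial det(A - λI) = λ^2 - 10λ + 25 = 0.
Single eigenvalue λ = 5 with algebraic multiplicity 2.
Eigenvector v = (3,2); generalized eigenvector w with (A-λI)w=v is (1,1).
General solution: e^(5t)[K_1·v + K_2·(t·v + w)].

x_1(t) = 3K_1e^(5t) + 3K_2te^(5t) + K_2e^(5t), x_2(t) = 2K_1e^(5t) + 2K_2te^(5t) + K_2e^(5t)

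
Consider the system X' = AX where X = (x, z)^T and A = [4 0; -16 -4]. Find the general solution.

x(t) = -C_1e^(4t), z(t) = 2C_1e^(4t) + C_2e^(-4t)

Coefficient matrix A = [[4, 0], [-16, -4]].
Characteristic polynomial det(A - λI) = λ^2 - 16 = 0.
Eigenvalues λ = 4, -4.
For λ=4: (A-λI) row 2 is [-16, -8], so an eigenvector is (-1, 2).
For λ=-4: (A-λI) row 1 is [8, 0], so an eigenvector is (0, 1).
General solution: C_1e^(4t)(-1,2) + C_2e^(-4t)(0,1).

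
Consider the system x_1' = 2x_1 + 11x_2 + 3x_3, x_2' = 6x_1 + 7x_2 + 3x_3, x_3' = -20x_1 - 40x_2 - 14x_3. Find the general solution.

x_1(t) = C_1e^(t) + C_2e^(-4t) - C_3e^(-2t), x_2(t) = C_1e^(t) - C_3e^(-2t), x_3(t) = -4C_1e^(t) - 2C_2e^(-4t) + 5C_3e^(-2t)

Coefficient matrix A = [[2, 11, 3], [6, 7, 3], [-20, -40, -14]].
det(A - λI) = 0 gives eigenvalues λ = 1, -4, -2.
For λ=1: eigenvector (1,1,-4).
For λ=-4: eigenvector (1,0,-2).
For λ=-2: eigenvector (-1,-1,5).
General solution: C_1e^(t)(1,1,-4) + C_2e^(-4t)(1,0,-2) + C_3e^(-2t)(-1,-1,5).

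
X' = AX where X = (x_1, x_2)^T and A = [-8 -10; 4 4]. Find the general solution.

Coefficient matrix A = [[-8, -10], [4, 4]].
Characteristic polynomial det(A - λI) = λ^2 + 4λ + 8 = 0.
Eigenvalues λ = -2 ± 2i (complex conjugate pair).
For λ=-2+2i: an eigenvector is (1,-1) - i(2,-1) = (1 - 2i, -1 + i).
A real fundamental pair from Re and Im of e^((-2+2i)t)v: X_1 = e^(-2t)(cos(2t)·(1,-1) + sin(2t)·(2,-1)), X_2 = e^(-2t)(sin(2t)·(1,-1) - cos(2t)·(2,-1)).
General solution: K_1X_1 + K_2X_2.

x_1(t) = 2K_1e^(-2t)sin(2t) + K_1e^(-2t)cos(2t) + K_2e^(-2t)sin(2t) - 2K_2e^(-2t)cos(2t), x_2(t) = -K_1e^(-2t)sin(2t) - K_1e^(-2t)cos(2t) - K_2e^(-2t)sin(2t) + K_2e^(-2t)cos(2t)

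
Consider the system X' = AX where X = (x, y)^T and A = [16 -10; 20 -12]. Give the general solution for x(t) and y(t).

Coefficient matrix A = [[16, -10], [20, -12]].
Characteristic polynomial det(A - λI) = λ^2 - 4λ + 8 = 0.
Eigenvalues λ = 2 ± 2i (complex conjugate pair).
For λ=2+2i: an eigenvector is (2,3) - i(-1,-1) = (2 + i, 3 + i).
A real fundamental pair from Re and Im of e^((2+2i)t)v: X_1 = e^(2t)(cos(2t)·(2,3) + sin(2t)·(-1,-1)), X_2 = e^(2t)(sin(2t)·(2,3) - cos(2t)·(-1,-1)).
General solution: C_1X_1 + C_2X_2.

x(t) = -C_1e^(2t)sin(2t) + 2C_1e^(2t)cos(2t) + 2C_2e^(2t)sin(2t) + C_2e^(2t)cos(2t), y(t) = -C_1e^(2t)sin(2t) + 3C_1e^(2t)cos(2t) + 3C_2e^(2t)sin(2t) + C_2e^(2t)cos(2t)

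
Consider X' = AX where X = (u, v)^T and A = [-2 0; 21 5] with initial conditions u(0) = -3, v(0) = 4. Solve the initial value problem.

Coefficient matrix A = [[-2, 0], [21, 5]].
Characteristic polynomial det(A - λI) = λ^2 - 3λ - 10 = 0.
Eigenvalues λ = -2, 5.
For λ=-2: (A-λI) row 2 is [21, 7], so an eigenvector is (-1, 3).
For λ=5: (A-λI) row 1 is [-7, 0], so an eigenvector is (0, 1).
General solution: c_1e^(-2t)(-1,3) + c_2e^(5t)(0,1).
Applying u(0)=-3, v(0)=4 gives c_1=3, c_2=-5.

u(t) = -3e^(-2t), v(t) = -5e^(5t) + 9e^(-2t)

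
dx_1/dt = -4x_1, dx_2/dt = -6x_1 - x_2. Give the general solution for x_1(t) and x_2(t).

x_1(t) = -C_2e^(-4t), x_2(t) = -C_1e^(-t) - 2C_2e^(-4t)

Coefficient matrix A = [[-4, 0], [-6, -1]].
Characteristic polynomial det(A - λI) = λ^2 + 5λ + 4 = 0.
Eigenvalues λ = -1, -4.
For λ=-1: (A-λI) row 1 is [-3, 0], so an eigenvector is (0, -1).
For λ=-4: (A-λI) row 2 is [-6, 3], so an eigenvector is (-1, -2).
General solution: C_1e^(-t)(0,-1) + C_2e^(-4t)(-1,-2).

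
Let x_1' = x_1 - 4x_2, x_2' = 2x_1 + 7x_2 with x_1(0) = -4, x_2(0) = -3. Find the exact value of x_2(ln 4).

-9792

A = [[1,-4],[2,7]]; eigenvalues λ = 5, 3.
Eigenvectors: (-1,1) for λ=5, (-2,1) for λ=3.
From the initial condition, c_1 = -10, c_2 = 7.
x_2(ln 4) = (-10)(4^5)(1) + (7)(4^3)(1) = -9792.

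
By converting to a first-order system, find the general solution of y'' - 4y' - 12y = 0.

Let x_1 = y, x_2 = y'. Then x_1' = x_2 and x_2' = 12x_1 + 4x_2.
A = [[0,1],[12,4]]; det(A-λI) = λ^2 - 4λ - 12.
Eigenvalues λ = -2, 6 with eigenvectors (1,-2), (1,6).

y(t) = C_1e^(-2t) + C_2e^(6t)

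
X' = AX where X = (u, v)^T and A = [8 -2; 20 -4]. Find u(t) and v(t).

Coefficient matrix A = [[8, -2], [20, -4]].
Characteristic polynomial det(A - λI) = λ^2 - 4λ + 8 = 0.
Eigenvalues λ = 2 ± 2i (complex conjugate pair).
For λ=2+2i: an eigenvector is (0,1) - i(-1,-3) = (0 + i, 1 + 3i).
A real fundamental pair from Re and Im of e^((2+2i)t)v: X_1 = e^(2t)(cos(2t)·(0,1) + sin(2t)·(-1,-3)), X_2 = e^(2t)(sin(2t)·(0,1) - cos(2t)·(-1,-3)).
General solution: C_1X_1 + C_2X_2.

u(t) = -C_1e^(2t)sin(2t) + C_2e^(2t)cos(2t), v(t) = -3C_1e^(2t)sin(2t) + C_1e^(2t)cos(2t) + C_2e^(2t)sin(2t) + 3C_2e^(2t)cos(2t)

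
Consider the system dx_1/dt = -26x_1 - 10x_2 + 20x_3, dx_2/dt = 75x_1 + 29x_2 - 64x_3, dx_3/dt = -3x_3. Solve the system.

Coefficient matrix A = [[-26, -10, 20], [75, 29, -64], [0, 0, -3]].
det(A - λI) = 0 gives eigenvalues λ = -1, 4, -3.
For λ=-1: eigenvector (2,-5,0).
For λ=4: eigenvector (-1,3,0).
For λ=-3: eigenvector (0,2,1).
General solution: c_1e^(-t)(2,-5,0) + c_2e^(4t)(-1,3,0) + c_3e^(-3t)(0,2,1).

x_1(t) = 2c_1e^(-t) - c_2e^(4t), x_2(t) = -5c_1e^(-t) + 3c_2e^(4t) + 2c_3e^(-3t), x_3(t) = c_3e^(-3t)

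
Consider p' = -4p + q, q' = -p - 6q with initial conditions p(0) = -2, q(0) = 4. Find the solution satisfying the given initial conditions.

Coefficient matrix A = [[-4, 1], [-1, -6]].
Characteristic polynomial det(A - λI) = λ^2 + 10λ + 25 = 0.
Single eigenvalue λ = -5 with algebraic multiplicity 2.
Eigenvector v = (1,-1); generalized eigenvector w with (A-λI)w=v is (3,-2).
General solution: e^(-5t)[C_1·v + C_2·(t·v + w)].
Applying p(0)=-2, q(0)=4 gives C_1=-8, C_2=2.

p(t) = 2te^(-5t) - 2e^(-5t), q(t) = -2te^(-5t) + 4e^(-5t)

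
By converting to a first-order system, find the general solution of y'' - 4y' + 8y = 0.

y(t) = c_1e^(2t)cos(2t) + c_2e^(2t)sin(2t)

Let x_1 = y, x_2 = y'. Then x_1' = x_2 and x_2' = -8x_1 + 4x_2.
A = [[0,1],[-8,4]]; det(A-λI) = λ^2 - 4λ + 8.
Eigenvalues λ = 2 ± 2i.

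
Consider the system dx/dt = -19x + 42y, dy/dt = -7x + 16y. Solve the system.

Coefficient matrix A = [[-19, 42], [-7, 16]].
Characteristic polynomial det(A - λI) = λ^2 + 3λ - 10 = 0.
Eigenvalues λ = -5, 2.
For λ=-5: (A-λI) row 1 is [-14, 42], so an eigenvector is (-3, -1).
For λ=2: (A-λI) row 1 is [-21, 42], so an eigenvector is (-2, -1).
General solution: c_1e^(-5t)(-3,-1) + c_2e^(2t)(-2,-1).

x(t) = -3c_1e^(-5t) - 2c_2e^(2t), y(t) = -c_1e^(-5t) - c_2e^(2t)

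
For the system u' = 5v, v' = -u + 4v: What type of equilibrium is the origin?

unstable spiral

A = [[0,5],[-1,4]]; det(A-λI) = λ^2 - 4λ + 5.
λ = 2 ± i: positive real part.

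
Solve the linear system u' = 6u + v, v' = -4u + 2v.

u(t) = K_1e^(4t) + K_2te^(4t) - K_2e^(4t), v(t) = -2K_1e^(4t) - 2K_2te^(4t) + 3K_2e^(4t)

Coefficient matrix A = [[6, 1], [-4, 2]].
Characteristic polynomial det(A - λI) = λ^2 - 8λ + 16 = 0.
Single eigenvalue λ = 4 with algebraic multiplicity 2.
Eigenvector v = (1,-2); generalized eigenvector w with (A-λI)w=v is (-1,3).
General solution: e^(4t)[K_1·v + K_2·(t·v + w)].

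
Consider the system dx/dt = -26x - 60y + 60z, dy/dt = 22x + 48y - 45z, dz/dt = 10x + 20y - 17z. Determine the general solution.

Coefficient matrix A = [[-26, -60, 60], [22, 48, -45], [10, 20, -17]].
det(A - λI) = 0 gives eigenvalues λ = 3, 4, -2.
For λ=3: eigenvector (0,1,1).
For λ=4: eigenvector (-2,1,0).
For λ=-2: eigenvector (5,-4,-2).
General solution: c_1e^(3t)(0,1,1) + c_2e^(4t)(-2,1,0) + c_3e^(-2t)(5,-4,-2).

x(t) = -2c_2e^(4t) + 5c_3e^(-2t), y(t) = c_1e^(3t) + c_2e^(4t) - 4c_3e^(-2t), z(t) = c_1e^(3t) - 2c_3e^(-2t)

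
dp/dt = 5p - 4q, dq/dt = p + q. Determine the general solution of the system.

p(t) = -2C_1e^(3t) - 2C_2te^(3t) - C_2e^(3t), q(t) = -C_1e^(3t) - C_2te^(3t)

Coefficient matrix A = [[5, -4], [1, 1]].
Characteristic polynomial det(A - λI) = λ^2 - 6λ + 9 = 0.
Single eigenvalue λ = 3 with algebraic multiplicity 2.
Eigenvector v = (-2,-1); generalized eigenvector w with (A-λI)w=v is (-1,0).
General solution: e^(3t)[C_1·v + C_2·(t·v + w)].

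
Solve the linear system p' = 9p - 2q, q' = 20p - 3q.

Coefficient matrix A = [[9, -2], [20, -3]].
Characteristic polynomial det(A - λI) = λ^2 - 6λ + 13 = 0.
Eigenvalues λ = 3 ± 2i (complex conjugate pair).
For λ=3+2i: an eigenvector is (1,3) - i(0,1) = (1, 3 - i).
A real fundamental pair from Re and Im of e^((3+2i)t)v: X_1 = e^(3t)(cos(2t)·(1,3) + sin(2t)·(0,1)), X_2 = e^(3t)(sin(2t)·(1,3) - cos(2t)·(0,1)).
General solution: K_1X_1 + K_2X_2.

p(t) = K_1e^(3t)cos(2t) + K_2e^(3t)sin(2t), q(t) = K_1e^(3t)sin(2t) + 3K_1e^(3t)cos(2t) + 3K_2e^(3t)sin(2t) - K_2e^(3t)cos(2t)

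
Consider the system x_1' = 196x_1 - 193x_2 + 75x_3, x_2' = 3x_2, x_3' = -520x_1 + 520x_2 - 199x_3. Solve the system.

Coefficient matrix A = [[196, -193, 75], [0, 3, 0], [-520, 520, -199]].
det(A - λI) = 0 gives eigenvalues λ = -4, 3, 1.
For λ=-4: eigenvector (3,0,-8).
For λ=3: eigenvector (1,1,0).
For λ=1: eigenvector (5,0,-13).
General solution: c_1e^(-4t)(3,0,-8) + c_2e^(3t)(1,1,0) + c_3e^(t)(5,0,-13).

x_1(t) = 3c_1e^(-4t) + c_2e^(3t) + 5c_3e^(t), x_2(t) = c_2e^(3t), x_3(t) = -8c_1e^(-4t) - 13c_3e^(t)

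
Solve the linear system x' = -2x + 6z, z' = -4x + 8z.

Coefficient matrix A = [[-2, 6], [-4, 8]].
Characteristic polynomial det(A - λI) = λ^2 - 6λ + 8 = 0.
Eigenvalues λ = 4, 2.
For λ=4: (A-λI) row 1 is [-6, 6], so an eigenvector is (-1, -1).
For λ=2: (A-λI) row 1 is [-4, 6], so an eigenvector is (3, 2).
General solution: C_1e^(4t)(-1,-1) + C_2e^(2t)(3,2).

x(t) = -C_1e^(4t) + 3C_2e^(2t), z(t) = -C_1e^(4t) + 2C_2e^(2t)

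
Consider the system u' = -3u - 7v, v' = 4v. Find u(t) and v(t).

u(t) = -C_1e^(-3t) - C_2e^(4t), v(t) = C_2e^(4t)

Coefficient matrix A = [[-3, -7], [0, 4]].
Characteristic polynomial det(A - λI) = λ^2 - λ - 12 = 0.
Eigenvalues λ = -3, 4.
For λ=-3: (A-λI) row 1 is [0, -7], so an eigenvector is (-1, 0).
For λ=4: (A-λI) row 1 is [-7, -7], so an eigenvector is (-1, 1).
General solution: C_1e^(-3t)(-1,0) + C_2e^(4t)(-1,1).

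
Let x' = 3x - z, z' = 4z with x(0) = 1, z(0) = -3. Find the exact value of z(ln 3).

-243

A = [[3,-1],[0,4]]; eigenvalues λ = 3, 4.
Eigenvectors: (-1,0) for λ=3, (-1,1) for λ=4.
From the initial condition, c_1 = 2, c_2 = -3.
z(ln 3) = (2)(3^3)(0) + (-3)(3^4)(1) = -243.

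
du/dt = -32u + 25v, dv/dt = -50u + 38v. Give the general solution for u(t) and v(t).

Coefficient matrix A = [[-32, 25], [-50, 38]].
Characteristic polynomial det(A - λI) = λ^2 - 6λ + 34 = 0.
Eigenvalues λ = 3 ± 5i (complex conjugate pair).
For λ=3+5i: an eigenvector is (-1,-1) - i(2,3) = (-1 - 2i, -1 - 3i).
A real fundamental pair from Re and Im of e^((3+5i)t)v: X_1 = e^(3t)(cos(5t)·(-1,-1) + sin(5t)·(2,3)), X_2 = e^(3t)(sin(5t)·(-1,-1) - cos(5t)·(2,3)).
General solution: K_1X_1 + K_2X_2.

u(t) = 2K_1e^(3t)sin(5t) - K_1e^(3t)cos(5t) - K_2e^(3t)sin(5t) - 2K_2e^(3t)cos(5t), v(t) = 3K_1e^(3t)sin(5t) - K_1e^(3t)cos(5t) - K_2e^(3t)sin(5t) - 3K_2e^(3t)cos(5t)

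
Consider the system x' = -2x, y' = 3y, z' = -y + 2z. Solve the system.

x(t) = c_2e^(-2t), y(t) = c_1e^(3t), z(t) = -c_1e^(3t) + c_3e^(2t)

Coefficient matrix A = [[-2, 0, 0], [0, 3, 0], [0, -1, 2]].
det(A - λI) = 0 gives eigenvalues λ = 3, -2, 2.
For λ=3: eigenvector (0,1,-1).
For λ=-2: eigenvector (1,0,0).
For λ=2: eigenvector (0,0,1).
General solution: c_1e^(3t)(0,1,-1) + c_2e^(-2t)(1,0,0) + c_3e^(2t)(0,0,1).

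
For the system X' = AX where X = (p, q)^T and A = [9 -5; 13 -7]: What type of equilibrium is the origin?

A = [[9,-5],[13,-7]]; det(A-λI) = λ^2 - 2λ + 2.
λ = 1 ± i: positive real part.

unstable spiral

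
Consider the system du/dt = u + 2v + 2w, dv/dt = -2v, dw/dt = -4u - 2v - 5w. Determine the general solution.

Coefficient matrix A = [[1, 2, 2], [0, -2, 0], [-4, -2, -5]].
det(A - λI) = 0 gives eigenvalues λ = -2, -3, -1.
For λ=-2: eigenvector (-2,1,2).
For λ=-3: eigenvector (-1,0,2).
For λ=-1: eigenvector (-1,0,1).
General solution: c_1e^(-2t)(-2,1,2) + c_2e^(-3t)(-1,0,2) + c_3e^(-t)(-1,0,1).

u(t) = -2c_1e^(-2t) - c_2e^(-3t) - c_3e^(-t), v(t) = c_1e^(-2t), w(t) = 2c_1e^(-2t) + 2c_2e^(-3t) + c_3e^(-t)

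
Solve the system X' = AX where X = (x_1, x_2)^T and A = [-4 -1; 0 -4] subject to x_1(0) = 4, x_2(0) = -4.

Coefficient matrix A = [[-4, -1], [0, -4]].
Characteristic polynomial det(A - λI) = λ^2 + 8λ + 16 = 0.
Single eigenvalue λ = -4 with algebraic multiplicity 2.
Eigenvector v = (1,0); generalized eigenvector w with (A-λI)w=v is (-3,-1).
General solution: e^(-4t)[K_1·v + K_2·(t·v + w)].
Applying x_1(0)=4, x_2(0)=-4 gives K_1=16, K_2=4.

x_1(t) = 4te^(-4t) + 4e^(-4t), x_2(t) = -4e^(-4t)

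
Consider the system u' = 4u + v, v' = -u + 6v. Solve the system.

Coefficient matrix A = [[4, 1], [-1, 6]].
Characteristic polynomial det(A - λI) = λ^2 - 10λ + 25 = 0.
Single eigenvalue λ = 5 with algebraic multiplicity 2.
Eigenvector v = (-1,-1); generalized eigenvector w with (A-λI)w=v is (1,0).
General solution: e^(5t)[C_1·v + C_2·(t·v + w)].

u(t) = -C_1e^(5t) - C_2te^(5t) + C_2e^(5t), v(t) = -C_1e^(5t) - C_2te^(5t)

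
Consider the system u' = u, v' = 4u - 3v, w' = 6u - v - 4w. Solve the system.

Coefficient matrix A = [[1, 0, 0], [4, -3, 0], [6, -1, -4]].
det(A - λI) = 0 gives eigenvalues λ = 1, -3, -4.
For λ=1: eigenvector (1,1,1).
For λ=-3: eigenvector (0,1,-1).
For λ=-4: eigenvector (0,0,1).
General solution: c_1e^(t)(1,1,1) + c_2e^(-3t)(0,1,-1) + c_3e^(-4t)(0,0,1).

u(t) = c_1e^(t), v(t) = c_1e^(t) + c_2e^(-3t), w(t) = c_1e^(t) - c_2e^(-3t) + c_3e^(-4t)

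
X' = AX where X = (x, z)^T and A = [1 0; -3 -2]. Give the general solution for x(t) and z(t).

Coefficient matrix A = [[1, 0], [-3, -2]].
Characteristic polynomial det(A - λI) = λ^2 + λ - 2 = 0.
Eigenvalues λ = -2, 1.
For λ=-2: (A-λI) row 1 is [3, 0], so an eigenvector is (0, 1).
For λ=1: (A-λI) row 2 is [-3, -3], so an eigenvector is (-1, 1).
General solution: K_1e^(-2t)(0,1) + K_2e^(t)(-1,1).

x(t) = -K_2e^(t), z(t) = K_1e^(-2t) + K_2e^(t)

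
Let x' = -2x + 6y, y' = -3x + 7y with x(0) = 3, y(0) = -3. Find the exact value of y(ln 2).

A = [[-2,6],[-3,7]]; eigenvalues λ = 4, 1.
Eigenvectors: (1,1) for λ=4, (-2,-1) for λ=1.
From the initial condition, c_1 = -9, c_2 = -6.
y(ln 2) = (-9)(2^4)(1) + (-6)(2^1)(-1) = -132.

-132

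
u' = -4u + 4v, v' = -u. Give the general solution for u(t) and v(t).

u(t) = -2K_1e^(-2t) - 2K_2te^(-2t) - K_2e^(-2t), v(t) = -K_1e^(-2t) - K_2te^(-2t) - K_2e^(-2t)

Coefficient matrix A = [[-4, 4], [-1, 0]].
Characteristic polynomial det(A - λI) = λ^2 + 4λ + 4 = 0.
Single eigenvalue λ = -2 with algebraic multiplicity 2.
Eigenvector v = (-2,-1); generalized eigenvector w with (A-λI)w=v is (-1,-1).
General solution: e^(-2t)[K_1·v + K_2·(t·v + w)].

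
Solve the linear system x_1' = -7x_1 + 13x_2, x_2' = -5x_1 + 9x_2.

x_1(t) = 3C_1e^(t)sin(t) - 2C_1e^(t)cos(t) - 2C_2e^(t)sin(t) - 3C_2e^(t)cos(t), x_2(t) = 2C_1e^(t)sin(t) - C_1e^(t)cos(t) - C_2e^(t)sin(t) - 2C_2e^(t)cos(t)

Coefficient matrix A = [[-7, 13], [-5, 9]].
Characteristic polynomial det(A - λI) = λ^2 - 2λ + 2 = 0.
Eigenvalues λ = 1 ± i (complex conjugate pair).
For λ=1+i: an eigenvector is (-2,-1) - i(3,2) = (-2 - 3i, -1 - 2i).
A real fundamental pair from Re and Im of e^((1+i)t)v: X_1 = e^(t)(cos(t)·(-2,-1) + sin(t)·(3,2)), X_2 = e^(t)(sin(t)·(-2,-1) - cos(t)·(3,2)).
General solution: C_1X_1 + C_2X_2.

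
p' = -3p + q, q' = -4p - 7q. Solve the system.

p(t) = K_1e^(-5t) + K_2te^(-5t) + 2K_2e^(-5t), q(t) = -2K_1e^(-5t) - 2K_2te^(-5t) - 3K_2e^(-5t)

Coefficient matrix A = [[-3, 1], [-4, -7]].
Characteristic polynomial det(A - λI) = λ^2 + 10λ + 25 = 0.
Single eigenvalue λ = -5 with algebraic multiplicity 2.
Eigenvector v = (1,-2); generalized eigenvector w with (A-λI)w=v is (2,-3).
General solution: e^(-5t)[K_1·v + K_2·(t·v + w)].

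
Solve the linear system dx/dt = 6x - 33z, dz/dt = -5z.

x(t) = K_1e^(6t) - 3K_2e^(-5t), z(t) = -K_2e^(-5t)

Coefficient matrix A = [[6, -33], [0, -5]].
Characteristic polynomial det(A - λI) = λ^2 - λ - 30 = 0.
Eigenvalues λ = 6, -5.
For λ=6: (A-λI) row 1 is [0, -33], so an eigenvector is (1, 0).
For λ=-5: (A-λI) row 1 is [11, -33], so an eigenvector is (-3, -1).
General solution: K_1e^(6t)(1,0) + K_2e^(-5t)(-3,-1).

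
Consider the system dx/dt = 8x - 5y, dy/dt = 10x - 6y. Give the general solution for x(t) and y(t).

x(t) = -c_1e^(t)sin(t) + 2c_1e^(t)cos(t) + 2c_2e^(t)sin(t) + c_2e^(t)cos(t), y(t) = -c_1e^(t)sin(t) + 3c_1e^(t)cos(t) + 3c_2e^(t)sin(t) + c_2e^(t)cos(t)

Coefficient matrix A = [[8, -5], [10, -6]].
Characteristic polynomial det(A - λI) = λ^2 - 2λ + 2 = 0.
Eigenvalues λ = 1 ± i (complex conjugate pair).
For λ=1+i: an eigenvector is (2,3) - i(-1,-1) = (2 + i, 3 + i).
A real fundamental pair from Re and Im of e^((1+i)t)v: X_1 = e^(t)(cos(t)·(2,3) + sin(t)·(-1,-1)), X_2 = e^(t)(sin(t)·(2,3) - cos(t)·(-1,-1)).
General solution: c_1X_1 + c_2X_2.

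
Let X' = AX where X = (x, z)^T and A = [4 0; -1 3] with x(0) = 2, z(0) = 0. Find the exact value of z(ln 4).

-384

A = [[4,0],[-1,3]]; eigenvalues λ = 4, 3.
Eigenvectors: (1,-1) for λ=4, (0,1) for λ=3.
From the initial condition, c_1 = 2, c_2 = 2.
z(ln 4) = (2)(4^4)(-1) + (2)(4^3)(1) = -384.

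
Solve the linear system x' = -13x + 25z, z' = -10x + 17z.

x(t) = K_1e^(2t)sin(5t) - 2K_1e^(2t)cos(5t) - 2K_2e^(2t)sin(5t) - K_2e^(2t)cos(5t), z(t) = K_1e^(2t)sin(5t) - K_1e^(2t)cos(5t) - K_2e^(2t)sin(5t) - K_2e^(2t)cos(5t)

Coefficient matrix A = [[-13, 25], [-10, 17]].
Characteristic polynomial det(A - λI) = λ^2 - 4λ + 29 = 0.
Eigenvalues λ = 2 ± 5i (complex conjugate pair).
For λ=2+5i: an eigenvector is (-2,-1) - i(1,1) = (-2 - i, -1 - i).
A real fundamental pair from Re and Im of e^((2+5i)t)v: X_1 = e^(2t)(cos(5t)·(-2,-1) + sin(5t)·(1,1)), X_2 = e^(2t)(sin(5t)·(-2,-1) - cos(5t)·(1,1)).
General solution: K_1X_1 + K_2X_2.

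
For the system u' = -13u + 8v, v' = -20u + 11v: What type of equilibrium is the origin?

A = [[-13,8],[-20,11]]; det(A-λI) = λ^2 + 2λ + 17.
λ = -1 ± 4i: negative real part.

stable spiral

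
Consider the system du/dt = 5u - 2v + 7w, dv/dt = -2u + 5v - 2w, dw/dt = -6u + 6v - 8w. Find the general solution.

Coefficient matrix A = [[5, -2, 7], [-2, 5, -2], [-6, 6, -8]].
det(A - λI) = 0 gives eigenvalues λ = 1, 3, -2.
For λ=1: eigenvector (4,1,-2).
For λ=3: eigenvector (1,1,0).
For λ=-2: eigenvector (-1,0,1).
General solution: c_1e^(t)(4,1,-2) + c_2e^(3t)(1,1,0) + c_3e^(-2t)(-1,0,1).

u(t) = 4c_1e^(t) + c_2e^(3t) - c_3e^(-2t), v(t) = c_1e^(t) + c_2e^(3t), w(t) = -2c_1e^(t) + c_3e^(-2t)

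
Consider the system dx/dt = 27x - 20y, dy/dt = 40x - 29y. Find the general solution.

x(t) = 2K_1e^(-t)sin(4t) + K_1e^(-t)cos(4t) + K_2e^(-t)sin(4t) - 2K_2e^(-t)cos(4t), y(t) = 3K_1e^(-t)sin(4t) + K_1e^(-t)cos(4t) + K_2e^(-t)sin(4t) - 3K_2e^(-t)cos(4t)

Coefficient matrix A = [[27, -20], [40, -29]].
Characteristic polynomial det(A - λI) = λ^2 + 2λ + 17 = 0.
Eigenvalues λ = -1 ± 4i (complex conjugate pair).
For λ=-1+4i: an eigenvector is (1,1) - i(2,3) = (1 - 2i, 1 - 3i).
A real fundamental pair from Re and Im of e^((-1+4i)t)v: X_1 = e^(-t)(cos(4t)·(1,1) + sin(4t)·(2,3)), X_2 = e^(-t)(sin(4t)·(1,1) - cos(4t)·(2,3)).
General solution: K_1X_1 + K_2X_2.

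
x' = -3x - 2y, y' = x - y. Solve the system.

x(t) = -C_1e^(-2t)sin(t) + C_1e^(-2t)cos(t) + C_2e^(-2t)sin(t) + C_2e^(-2t)cos(t), y(t) = C_1e^(-2t)sin(t) - C_2e^(-2t)cos(t)

Coefficient matrix A = [[-3, -2], [1, -1]].
Characteristic polynomial det(A - λI) = λ^2 + 4λ + 5 = 0.
Eigenvalues λ = -2 ± i (complex conjugate pair).
For λ=-2+i: an eigenvector is (1,0) - i(-1,1) = (1 + i, 0 - i).
A real fundamental pair from Re and Im of e^((-2+i)t)v: X_1 = e^(-2t)(cos(t)·(1,0) + sin(t)·(-1,1)), X_2 = e^(-2t)(sin(t)·(1,0) - cos(t)·(-1,1)).
General solution: C_1X_1 + C_2X_2.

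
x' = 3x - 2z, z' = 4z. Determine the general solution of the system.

Coefficient matrix A = [[3, -2], [0, 4]].
Characteristic polynomial det(A - λI) = λ^2 - 7λ + 12 = 0.
Eigenvalues λ = 3, 4.
For λ=3: (A-λI) row 1 is [0, -2], so an eigenvector is (1, 0).
For λ=4: (A-λI) row 1 is [-1, -2], so an eigenvector is (-2, 1).
General solution: C_1e^(3t)(1,0) + C_2e^(4t)(-2,1).

x(t) = C_1e^(3t) - 2C_2e^(4t), z(t) = C_2e^(4t)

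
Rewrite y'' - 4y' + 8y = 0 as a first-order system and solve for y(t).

y(t) = C_1e^(2t)cos(2t) + C_2e^(2t)sin(2t)

Let x_1 = y, x_2 = y'. Then x_1' = x_2 and x_2' = -8x_1 + 4x_2.
A = [[0,1],[-8,4]]; det(A-λI) = λ^2 - 4λ + 8.
Eigenvalues λ = 2 ± 2i.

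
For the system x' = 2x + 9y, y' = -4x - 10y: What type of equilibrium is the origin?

stable improper node

A = [[2,9],[-4,-10]]; det(A-λI) = λ^2 + 8λ + 16.
repeated λ = -4 with a single eigenvector.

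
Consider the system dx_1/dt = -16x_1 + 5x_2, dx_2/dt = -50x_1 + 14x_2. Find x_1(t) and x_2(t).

Coefficient matrix A = [[-16, 5], [-50, 14]].
Characteristic polynomial det(A - λI) = λ^2 + 2λ + 26 = 0.
Eigenvalues λ = -1 ± 5i (complex conjugate pair).
For λ=-1+5i: an eigenvector is (0,1) - i(1,3) = (0 - i, 1 - 3i).
A real fundamental pair from Re and Im of e^((-1+5i)t)v: X_1 = e^(-t)(cos(5t)·(0,1) + sin(5t)·(1,3)), X_2 = e^(-t)(sin(5t)·(0,1) - cos(5t)·(1,3)).
General solution: c_1X_1 + c_2X_2.

x_1(t) = c_1e^(-t)sin(5t) - c_2e^(-t)cos(5t), x_2(t) = 3c_1e^(-t)sin(5t) + c_1e^(-t)cos(5t) + c_2e^(-t)sin(5t) - 3c_2e^(-t)cos(5t)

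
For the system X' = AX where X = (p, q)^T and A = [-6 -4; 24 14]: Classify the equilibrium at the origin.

A = [[-6,-4],[24,14]]; det(A-λI) = λ^2 - 8λ + 12.
λ = 2, 6: both positive.

unstable node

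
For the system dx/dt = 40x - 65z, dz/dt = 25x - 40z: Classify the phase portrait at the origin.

center

A = [[40,-65],[25,-40]]; det(A-λI) = λ^2 + 25.
λ = 0 ± 5i: zero real part.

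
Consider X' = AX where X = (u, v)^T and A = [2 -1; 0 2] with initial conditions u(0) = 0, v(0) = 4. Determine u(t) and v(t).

Coefficient matrix A = [[2, -1], [0, 2]].
Characteristic polynomial det(A - λI) = λ^2 - 4λ + 4 = 0.
Single eigenvalue λ = 2 with algebraic multiplicity 2.
Eigenvector v = (-1,0); generalized eigenvector w with (A-λI)w=v is (1,1).
General solution: e^(2t)[C_1·v + C_2·(t·v + w)].
Applying u(0)=0, v(0)=4 gives C_1=4, C_2=4.

u(t) = -4te^(2t), v(t) = 4e^(2t)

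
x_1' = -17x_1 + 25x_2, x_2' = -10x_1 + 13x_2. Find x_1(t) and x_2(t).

x_1(t) = -2K_1e^(-2t)sin(5t) - K_1e^(-2t)cos(5t) - K_2e^(-2t)sin(5t) + 2K_2e^(-2t)cos(5t), x_2(t) = -K_1e^(-2t)sin(5t) - K_1e^(-2t)cos(5t) - K_2e^(-2t)sin(5t) + K_2e^(-2t)cos(5t)

Coefficient matrix A = [[-17, 25], [-10, 13]].
Characteristic polynomial det(A - λI) = λ^2 + 4λ + 29 = 0.
Eigenvalues λ = -2 ± 5i (complex conjugate pair).
For λ=-2+5i: an eigenvector is (-1,-1) - i(-2,-1) = (-1 + 2i, -1 + i).
A real fundamental pair from Re and Im of e^((-2+5i)t)v: X_1 = e^(-2t)(cos(5t)·(-1,-1) + sin(5t)·(-2,-1)), X_2 = e^(-2t)(sin(5t)·(-1,-1) - cos(5t)·(-2,-1)).
General solution: K_1X_1 + K_2X_2.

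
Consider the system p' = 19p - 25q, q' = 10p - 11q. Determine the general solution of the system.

p(t) = 2K_1e^(4t)sin(5t) - K_1e^(4t)cos(5t) - K_2e^(4t)sin(5t) - 2K_2e^(4t)cos(5t), q(t) = K_1e^(4t)sin(5t) - K_1e^(4t)cos(5t) - K_2e^(4t)sin(5t) - K_2e^(4t)cos(5t)

Coefficient matrix A = [[19, -25], [10, -11]].
Characteristic polynomial det(A - λI) = λ^2 - 8λ + 41 = 0.
Eigenvalues λ = 4 ± 5i (complex conjugate pair).
For λ=4+5i: an eigenvector is (-1,-1) - i(2,1) = (-1 - 2i, -1 - i).
A real fundamental pair from Re and Im of e^((4+5i)t)v: X_1 = e^(4t)(cos(5t)·(-1,-1) + sin(5t)·(2,1)), X_2 = e^(4t)(sin(5t)·(-1,-1) - cos(5t)·(2,1)).
General solution: K_1X_1 + K_2X_2.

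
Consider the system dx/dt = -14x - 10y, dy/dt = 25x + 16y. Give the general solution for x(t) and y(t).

Coefficient matrix A = [[-14, -10], [25, 16]].
Characteristic polynomial det(A - λI) = λ^2 - 2λ + 26 = 0.
Eigenvalues λ = 1 ± 5i (complex conjugate pair).
For λ=1+5i: an eigenvector is (1,-2) - i(1,-1) = (1 - i, -2 + i).
A real fundamental pair from Re and Im of e^((1+5i)t)v: X_1 = e^(t)(cos(5t)·(1,-2) + sin(5t)·(1,-1)), X_2 = e^(t)(sin(5t)·(1,-2) - cos(5t)·(1,-1)).
General solution: K_1X_1 + K_2X_2.

x(t) = K_1e^(t)sin(5t) + K_1e^(t)cos(5t) + K_2e^(t)sin(5t) - K_2e^(t)cos(5t), y(t) = -K_1e^(t)sin(5t) - 2K_1e^(t)cos(5t) - 2K_2e^(t)sin(5t) + K_2e^(t)cos(5t)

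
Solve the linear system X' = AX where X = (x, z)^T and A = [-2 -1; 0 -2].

Coefficient matrix A = [[-2, -1], [0, -2]].
Characteristic polynomial det(A - λI) = λ^2 + 4λ + 4 = 0.
Single eigenvalue λ = -2 with algebraic multiplicity 2.
Eigenvector v = (-1,0); generalized eigenvector w with (A-λI)w=v is (1,1).
General solution: e^(-2t)[c_1·v + c_2·(t·v + w)].

x(t) = -c_1e^(-2t) - c_2te^(-2t) + c_2e^(-2t), z(t) = c_2e^(-2t)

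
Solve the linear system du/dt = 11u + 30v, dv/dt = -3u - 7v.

u(t) = -3K_1e^(2t)sin(3t) - K_1e^(2t)cos(3t) - K_2e^(2t)sin(3t) + 3K_2e^(2t)cos(3t), v(t) = K_1e^(2t)sin(3t) - K_2e^(2t)cos(3t)

Coefficient matrix A = [[11, 30], [-3, -7]].
Characteristic polynomial det(A - λI) = λ^2 - 4λ + 13 = 0.
Eigenvalues λ = 2 ± 3i (complex conjugate pair).
For λ=2+3i: an eigenvector is (-1,0) - i(-3,1) = (-1 + 3i, 0 - i).
A real fundamental pair from Re and Im of e^((2+3i)t)v: X_1 = e^(2t)(cos(3t)·(-1,0) + sin(3t)·(-3,1)), X_2 = e^(2t)(sin(3t)·(-1,0) - cos(3t)·(-3,1)).
General solution: K_1X_1 + K_2X_2.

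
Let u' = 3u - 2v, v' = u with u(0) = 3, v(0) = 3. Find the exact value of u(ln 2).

6

A = [[3,-2],[1,0]]; eigenvalues λ = 1, 2.
Eigenvectors: (-1,-1) for λ=1, (-2,-1) for λ=2.
From the initial condition, c_1 = -3, c_2 = 0.
u(ln 2) = (-3)(2^1)(-1) + (0)(2^2)(-2) = 6.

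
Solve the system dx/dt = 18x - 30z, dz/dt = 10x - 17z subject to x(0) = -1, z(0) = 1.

x(t) = -10e^(3t) + 9e^(-2t), z(t) = -5e^(3t) + 6e^(-2t)

Coefficient matrix A = [[18, -30], [10, -17]].
Characteristic polynomial det(A - λI) = λ^2 - λ - 6 = 0.
Eigenvalues λ = 3, -2.
For λ=3: (A-λI) row 1 is [15, -30], so an eigenvector is (-2, -1).
For λ=-2: (A-λI) row 1 is [20, -30], so an eigenvector is (-3, -2).
General solution: C_1e^(3t)(-2,-1) + C_2e^(-2t)(-3,-2).
Applying x(0)=-1, z(0)=1 gives C_1=5, C_2=-3.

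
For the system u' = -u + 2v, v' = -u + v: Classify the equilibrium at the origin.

A = [[-1,2],[-1,1]]; det(A-λI) = λ^2 + 1.
λ = 0 ± i: zero real part.

center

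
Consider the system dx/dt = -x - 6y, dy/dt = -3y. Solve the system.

Coefficient matrix A = [[-1, -6], [0, -3]].
Characteristic polynomial det(A - λI) = λ^2 + 4λ + 3 = 0.
Eigenvalues λ = -1, -3.
For λ=-1: (A-λI) row 1 is [0, -6], so an eigenvector is (1, 0).
For λ=-3: (A-λI) row 1 is [2, -6], so an eigenvector is (-3, -1).
General solution: c_1e^(-t)(1,0) + c_2e^(-3t)(-3,-1).

x(t) = c_1e^(-t) - 3c_2e^(-3t), y(t) = -c_2e^(-3t)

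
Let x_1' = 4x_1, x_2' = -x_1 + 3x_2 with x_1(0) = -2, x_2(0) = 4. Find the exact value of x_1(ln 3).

-162

A = [[4,0],[-1,3]]; eigenvalues λ = 3, 4.
Eigenvectors: (0,-1) for λ=3, (-1,1) for λ=4.
From the initial condition, c_1 = -2, c_2 = 2.
x_1(ln 3) = (-2)(3^3)(0) + (2)(3^4)(-1) = -162.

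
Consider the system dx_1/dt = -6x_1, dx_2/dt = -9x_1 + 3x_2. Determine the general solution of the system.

x_1(t) = -c_2e^(-6t), x_2(t) = c_1e^(3t) - c_2e^(-6t)

Coefficient matrix A = [[-6, 0], [-9, 3]].
Characteristic polynomial det(A - λI) = λ^2 + 3λ - 18 = 0.
Eigenvalues λ = 3, -6.
For λ=3: (A-λI) row 1 is [-9, 0], so an eigenvector is (0, 1).
For λ=-6: (A-λI) row 2 is [-9, 9], so an eigenvector is (-1, -1).
General solution: c_1e^(3t)(0,1) + c_2e^(-6t)(-1,-1).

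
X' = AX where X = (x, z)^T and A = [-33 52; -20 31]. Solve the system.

Coefficient matrix A = [[-33, 52], [-20, 31]].
Characteristic polynomial det(A - λI) = λ^2 + 2λ + 17 = 0.
Eigenvalues λ = -1 ± 4i (complex conjugate pair).
For λ=-1+4i: an eigenvector is (-2,-1) - i(3,2) = (-2 - 3i, -1 - 2i).
A real fundamental pair from Re and Im of e^((-1+4i)t)v: X_1 = e^(-t)(cos(4t)·(-2,-1) + sin(4t)·(3,2)), X_2 = e^(-t)(sin(4t)·(-2,-1) - cos(4t)·(3,2)).
General solution: K_1X_1 + K_2X_2.

x(t) = 3K_1e^(-t)sin(4t) - 2K_1e^(-t)cos(4t) - 2K_2e^(-t)sin(4t) - 3K_2e^(-t)cos(4t), z(t) = 2K_1e^(-t)sin(4t) - K_1e^(-t)cos(4t) - K_2e^(-t)sin(4t) - 2K_2e^(-t)cos(4t)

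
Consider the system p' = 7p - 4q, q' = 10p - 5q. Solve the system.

Coefficient matrix A = [[7, -4], [10, -5]].
Characteristic polynomial det(A - λI) = λ^2 - 2λ + 5 = 0.
Eigenvalues λ = 1 ± 2i (complex conjugate pair).
For λ=1+2i: an eigenvector is (1,2) - i(-1,-1) = (1 + i, 2 + i).
A real fundamental pair from Re and Im of e^((1+2i)t)v: X_1 = e^(t)(cos(2t)·(1,2) + sin(2t)·(-1,-1)), X_2 = e^(t)(sin(2t)·(1,2) - cos(2t)·(-1,-1)).
General solution: c_1X_1 + c_2X_2.

p(t) = -c_1e^(t)sin(2t) + c_1e^(t)cos(2t) + c_2e^(t)sin(2t) + c_2e^(t)cos(2t), q(t) = -c_1e^(t)sin(2t) + 2c_1e^(t)cos(2t) + 2c_2e^(t)sin(2t) + c_2e^(t)cos(2t)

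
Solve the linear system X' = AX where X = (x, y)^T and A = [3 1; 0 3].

Coefficient matrix A = [[3, 1], [0, 3]].
Characteristic polynomial det(A - λI) = λ^2 - 6λ + 9 = 0.
Single eigenvalue λ = 3 with algebraic multiplicity 2.
Eigenvector v = (1,0); generalized eigenvector w with (A-λI)w=v is (3,1).
General solution: e^(3t)[c_1·v + c_2·(t·v + w)].

x(t) = c_1e^(3t) + c_2te^(3t) + 3c_2e^(3t), y(t) = c_2e^(3t)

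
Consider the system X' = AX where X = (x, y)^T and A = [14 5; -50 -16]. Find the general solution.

Coefficient matrix A = [[14, 5], [-50, -16]].
Characteristic polynomial det(A - λI) = λ^2 + 2λ + 26 = 0.
Eigenvalues λ = -1 ± 5i (complex conjugate pair).
For λ=-1+5i: an eigenvector is (0,1) - i(1,-3) = (0 - i, 1 + 3i).
A real fundamental pair from Re and Im of e^((-1+5i)t)v: X_1 = e^(-t)(cos(5t)·(0,1) + sin(5t)·(1,-3)), X_2 = e^(-t)(sin(5t)·(0,1) - cos(5t)·(1,-3)).
General solution: C_1X_1 + C_2X_2.

x(t) = C_1e^(-t)sin(5t) - C_2e^(-t)cos(5t), y(t) = -3C_1e^(-t)sin(5t) + C_1e^(-t)cos(5t) + C_2e^(-t)sin(5t) + 3C_2e^(-t)cos(5t)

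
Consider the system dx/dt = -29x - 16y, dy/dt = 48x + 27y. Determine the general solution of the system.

x(t) = 2c_1e^(-5t) - c_2e^(3t), y(t) = -3c_1e^(-5t) + 2c_2e^(3t)

Coefficient matrix A = [[-29, -16], [48, 27]].
Characteristic polynomial det(A - λI) = λ^2 + 2λ - 15 = 0.
Eigenvalues λ = -5, 3.
For λ=-5: (A-λI) row 1 is [-24, -16], so an eigenvector is (2, -3).
For λ=3: (A-λI) row 1 is [-32, -16], so an eigenvector is (-1, 2).
General solution: c_1e^(-5t)(2,-3) + c_2e^(3t)(-1,2).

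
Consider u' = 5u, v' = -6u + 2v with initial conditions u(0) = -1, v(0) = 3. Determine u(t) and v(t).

u(t) = -e^(5t), v(t) = 2e^(5t) + e^(2t)

Coefficient matrix A = [[5, 0], [-6, 2]].
Characteristic polynomial det(A - λI) = λ^2 - 7λ + 10 = 0.
Eigenvalues λ = 5, 2.
For λ=5: (A-λI) row 2 is [-6, -3], so an eigenvector is (-1, 2).
For λ=2: (A-λI) row 1 is [3, 0], so an eigenvector is (0, -1).
General solution: K_1e^(5t)(-1,2) + K_2e^(2t)(0,-1).
Applying u(0)=-1, v(0)=3 gives K_1=1, K_2=-1.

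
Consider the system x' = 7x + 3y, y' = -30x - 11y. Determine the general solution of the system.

x(t) = c_1e^(-2t)sin(3t) - c_2e^(-2t)cos(3t), y(t) = -3c_1e^(-2t)sin(3t) + c_1e^(-2t)cos(3t) + c_2e^(-2t)sin(3t) + 3c_2e^(-2t)cos(3t)

Coefficient matrix A = [[7, 3], [-30, -11]].
Characteristic polynomial det(A - λI) = λ^2 + 4λ + 13 = 0.
Eigenvalues λ = -2 ± 3i (complex conjugate pair).
For λ=-2+3i: an eigenvector is (0,1) - i(1,-3) = (0 - i, 1 + 3i).
A real fundamental pair from Re and Im of e^((-2+3i)t)v: X_1 = e^(-2t)(cos(3t)·(0,1) + sin(3t)·(1,-3)), X_2 = e^(-2t)(sin(3t)·(0,1) - cos(3t)·(1,-3)).
General solution: c_1X_1 + c_2X_2.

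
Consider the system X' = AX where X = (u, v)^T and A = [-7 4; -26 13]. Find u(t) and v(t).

Coefficient matrix A = [[-7, 4], [-26, 13]].
Characteristic polynomial det(A - λI) = λ^2 - 6λ + 13 = 0.
Eigenvalues λ = 3 ± 2i (complex conjugate pair).
For λ=3+2i: an eigenvector is (1,2) - i(-1,-3) = (1 + i, 2 + 3i).
A real fundamental pair from Re and Im of e^((3+2i)t)v: X_1 = e^(3t)(cos(2t)·(1,2) + sin(2t)·(-1,-3)), X_2 = e^(3t)(sin(2t)·(1,2) - cos(2t)·(-1,-3)).
General solution: K_1X_1 + K_2X_2.

u(t) = -K_1e^(3t)sin(2t) + K_1e^(3t)cos(2t) + K_2e^(3t)sin(2t) + K_2e^(3t)cos(2t), v(t) = -3K_1e^(3t)sin(2t) + 2K_1e^(3t)cos(2t) + 2K_2e^(3t)sin(2t) + 3K_2e^(3t)cos(2t)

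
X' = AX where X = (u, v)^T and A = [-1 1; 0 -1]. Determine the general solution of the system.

Coefficient matrix A = [[-1, 1], [0, -1]].
Characteristic polynomial det(A - λI) = λ^2 + 2λ + 1 = 0.
Single eigenvalue λ = -1 with algebraic multiplicity 2.
Eigenvector v = (1,0); generalized eigenvector w with (A-λI)w=v is (3,1).
General solution: e^(-t)[K_1·v + K_2·(t·v + w)].

u(t) = K_1e^(-t) + K_2te^(-t) + 3K_2e^(-t), v(t) = K_2e^(-t)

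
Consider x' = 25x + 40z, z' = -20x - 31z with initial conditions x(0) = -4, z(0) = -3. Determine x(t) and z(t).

Coefficient matrix A = [[25, 40], [-20, -31]].
Characteristic polynomial det(A - λI) = λ^2 + 6λ + 25 = 0.
Eigenvalues λ = -3 ± 4i (complex conjugate pair).
For λ=-3+4i: an eigenvector is (3,-2) - i(1,-1) = (3 - i, -2 + i).
A real fundamental pair from Re and Im of e^((-3+4i)t)v: X_1 = e^(-3t)(cos(4t)·(3,-2) + sin(4t)·(1,-1)), X_2 = e^(-3t)(sin(4t)·(3,-2) - cos(4t)·(1,-1)).
General solution: K_1X_1 + K_2X_2.
Applying x(0)=-4, z(0)=-3 gives K_1=-7, K_2=-17.

x(t) = -58e^(-3t)sin(4t) - 4e^(-3t)cos(4t), z(t) = 41e^(-3t)sin(4t) - 3e^(-3t)cos(4t)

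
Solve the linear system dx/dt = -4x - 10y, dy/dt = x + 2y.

x(t) = -3K_1e^(-t)sin(t) + K_1e^(-t)cos(t) + K_2e^(-t)sin(t) + 3K_2e^(-t)cos(t), y(t) = K_1e^(-t)sin(t) - K_2e^(-t)cos(t)

Coefficient matrix A = [[-4, -10], [1, 2]].
Characteristic polynomial det(A - λI) = λ^2 + 2λ + 2 = 0.
Eigenvalues λ = -1 ± i (complex conjugate pair).
For λ=-1+i: an eigenvector is (1,0) - i(-3,1) = (1 + 3i, 0 - i).
A real fundamental pair from Re and Im of e^((-1+i)t)v: X_1 = e^(-t)(cos(t)·(1,0) + sin(t)·(-3,1)), X_2 = e^(-t)(sin(t)·(1,0) - cos(t)·(-3,1)).
General solution: K_1X_1 + K_2X_2.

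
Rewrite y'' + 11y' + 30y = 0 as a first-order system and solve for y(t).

y(t) = C_1e^(-5t) + C_2e^(-6t)

Let x_1 = y, x_2 = y'. Then x_1' = x_2 and x_2' = -30x_1 - 11x_2.
A = [[0,1],[-30,-11]]; det(A-λI) = λ^2 + 11λ + 30.
Eigenvalues λ = -5, -6 with eigenvectors (1,-5), (1,-6).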